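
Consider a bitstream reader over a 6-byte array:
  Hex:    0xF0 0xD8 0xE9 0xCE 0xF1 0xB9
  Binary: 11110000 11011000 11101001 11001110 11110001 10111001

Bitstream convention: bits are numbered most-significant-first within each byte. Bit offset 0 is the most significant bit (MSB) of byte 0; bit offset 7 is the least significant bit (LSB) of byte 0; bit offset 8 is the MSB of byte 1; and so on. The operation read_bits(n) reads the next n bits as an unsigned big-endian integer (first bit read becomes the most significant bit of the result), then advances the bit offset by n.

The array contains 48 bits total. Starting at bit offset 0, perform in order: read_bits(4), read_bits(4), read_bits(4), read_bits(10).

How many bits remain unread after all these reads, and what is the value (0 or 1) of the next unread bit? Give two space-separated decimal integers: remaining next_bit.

Answer: 26 0

Derivation:
Read 1: bits[0:4] width=4 -> value=15 (bin 1111); offset now 4 = byte 0 bit 4; 44 bits remain
Read 2: bits[4:8] width=4 -> value=0 (bin 0000); offset now 8 = byte 1 bit 0; 40 bits remain
Read 3: bits[8:12] width=4 -> value=13 (bin 1101); offset now 12 = byte 1 bit 4; 36 bits remain
Read 4: bits[12:22] width=10 -> value=570 (bin 1000111010); offset now 22 = byte 2 bit 6; 26 bits remain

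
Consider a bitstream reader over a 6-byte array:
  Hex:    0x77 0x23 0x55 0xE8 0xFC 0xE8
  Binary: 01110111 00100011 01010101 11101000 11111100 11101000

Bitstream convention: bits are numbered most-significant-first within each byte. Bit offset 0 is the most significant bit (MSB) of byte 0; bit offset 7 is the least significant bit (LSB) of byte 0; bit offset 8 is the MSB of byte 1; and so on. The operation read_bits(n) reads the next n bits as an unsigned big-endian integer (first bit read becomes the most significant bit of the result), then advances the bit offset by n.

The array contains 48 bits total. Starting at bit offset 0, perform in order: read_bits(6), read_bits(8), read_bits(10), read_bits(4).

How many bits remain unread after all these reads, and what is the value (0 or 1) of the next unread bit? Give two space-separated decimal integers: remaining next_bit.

Read 1: bits[0:6] width=6 -> value=29 (bin 011101); offset now 6 = byte 0 bit 6; 42 bits remain
Read 2: bits[6:14] width=8 -> value=200 (bin 11001000); offset now 14 = byte 1 bit 6; 34 bits remain
Read 3: bits[14:24] width=10 -> value=853 (bin 1101010101); offset now 24 = byte 3 bit 0; 24 bits remain
Read 4: bits[24:28] width=4 -> value=14 (bin 1110); offset now 28 = byte 3 bit 4; 20 bits remain

Answer: 20 1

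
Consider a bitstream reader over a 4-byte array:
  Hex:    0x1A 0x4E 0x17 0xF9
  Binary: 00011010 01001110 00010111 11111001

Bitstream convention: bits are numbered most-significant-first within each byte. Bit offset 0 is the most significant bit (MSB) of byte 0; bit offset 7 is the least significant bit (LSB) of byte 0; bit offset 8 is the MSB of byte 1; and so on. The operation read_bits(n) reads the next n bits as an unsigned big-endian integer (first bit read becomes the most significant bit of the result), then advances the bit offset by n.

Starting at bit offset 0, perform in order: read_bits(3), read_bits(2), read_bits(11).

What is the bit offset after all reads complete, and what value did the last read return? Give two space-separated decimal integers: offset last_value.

Answer: 16 590

Derivation:
Read 1: bits[0:3] width=3 -> value=0 (bin 000); offset now 3 = byte 0 bit 3; 29 bits remain
Read 2: bits[3:5] width=2 -> value=3 (bin 11); offset now 5 = byte 0 bit 5; 27 bits remain
Read 3: bits[5:16] width=11 -> value=590 (bin 01001001110); offset now 16 = byte 2 bit 0; 16 bits remain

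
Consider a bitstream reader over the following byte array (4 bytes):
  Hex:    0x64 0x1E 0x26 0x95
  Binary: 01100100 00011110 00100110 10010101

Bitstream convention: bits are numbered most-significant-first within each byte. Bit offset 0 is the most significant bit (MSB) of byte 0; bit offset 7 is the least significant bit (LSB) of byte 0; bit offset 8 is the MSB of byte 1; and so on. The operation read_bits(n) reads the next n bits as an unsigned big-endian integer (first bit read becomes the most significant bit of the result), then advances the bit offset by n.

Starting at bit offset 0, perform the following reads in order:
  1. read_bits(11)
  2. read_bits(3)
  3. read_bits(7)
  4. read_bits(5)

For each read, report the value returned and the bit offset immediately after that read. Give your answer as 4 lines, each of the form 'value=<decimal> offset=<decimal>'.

Answer: value=800 offset=11
value=7 offset=14
value=68 offset=21
value=26 offset=26

Derivation:
Read 1: bits[0:11] width=11 -> value=800 (bin 01100100000); offset now 11 = byte 1 bit 3; 21 bits remain
Read 2: bits[11:14] width=3 -> value=7 (bin 111); offset now 14 = byte 1 bit 6; 18 bits remain
Read 3: bits[14:21] width=7 -> value=68 (bin 1000100); offset now 21 = byte 2 bit 5; 11 bits remain
Read 4: bits[21:26] width=5 -> value=26 (bin 11010); offset now 26 = byte 3 bit 2; 6 bits remain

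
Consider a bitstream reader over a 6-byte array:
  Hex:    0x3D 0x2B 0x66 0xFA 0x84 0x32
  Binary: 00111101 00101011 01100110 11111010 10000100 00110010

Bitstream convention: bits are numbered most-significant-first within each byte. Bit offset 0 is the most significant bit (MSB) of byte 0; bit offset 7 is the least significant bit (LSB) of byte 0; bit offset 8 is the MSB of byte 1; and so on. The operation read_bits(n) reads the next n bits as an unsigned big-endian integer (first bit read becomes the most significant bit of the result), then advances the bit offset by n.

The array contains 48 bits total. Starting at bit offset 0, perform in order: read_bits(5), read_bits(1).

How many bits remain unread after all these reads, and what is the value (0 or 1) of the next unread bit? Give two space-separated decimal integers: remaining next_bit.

Answer: 42 0

Derivation:
Read 1: bits[0:5] width=5 -> value=7 (bin 00111); offset now 5 = byte 0 bit 5; 43 bits remain
Read 2: bits[5:6] width=1 -> value=1 (bin 1); offset now 6 = byte 0 bit 6; 42 bits remain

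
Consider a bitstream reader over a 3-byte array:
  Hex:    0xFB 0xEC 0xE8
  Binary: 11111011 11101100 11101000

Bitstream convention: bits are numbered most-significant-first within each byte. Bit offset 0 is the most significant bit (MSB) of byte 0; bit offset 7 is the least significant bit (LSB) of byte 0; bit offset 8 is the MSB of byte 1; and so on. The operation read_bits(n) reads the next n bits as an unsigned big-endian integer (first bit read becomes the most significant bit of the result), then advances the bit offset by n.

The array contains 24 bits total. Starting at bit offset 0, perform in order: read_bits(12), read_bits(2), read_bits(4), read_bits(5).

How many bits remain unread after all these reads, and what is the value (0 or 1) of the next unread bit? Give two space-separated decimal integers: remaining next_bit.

Answer: 1 0

Derivation:
Read 1: bits[0:12] width=12 -> value=4030 (bin 111110111110); offset now 12 = byte 1 bit 4; 12 bits remain
Read 2: bits[12:14] width=2 -> value=3 (bin 11); offset now 14 = byte 1 bit 6; 10 bits remain
Read 3: bits[14:18] width=4 -> value=3 (bin 0011); offset now 18 = byte 2 bit 2; 6 bits remain
Read 4: bits[18:23] width=5 -> value=20 (bin 10100); offset now 23 = byte 2 bit 7; 1 bits remain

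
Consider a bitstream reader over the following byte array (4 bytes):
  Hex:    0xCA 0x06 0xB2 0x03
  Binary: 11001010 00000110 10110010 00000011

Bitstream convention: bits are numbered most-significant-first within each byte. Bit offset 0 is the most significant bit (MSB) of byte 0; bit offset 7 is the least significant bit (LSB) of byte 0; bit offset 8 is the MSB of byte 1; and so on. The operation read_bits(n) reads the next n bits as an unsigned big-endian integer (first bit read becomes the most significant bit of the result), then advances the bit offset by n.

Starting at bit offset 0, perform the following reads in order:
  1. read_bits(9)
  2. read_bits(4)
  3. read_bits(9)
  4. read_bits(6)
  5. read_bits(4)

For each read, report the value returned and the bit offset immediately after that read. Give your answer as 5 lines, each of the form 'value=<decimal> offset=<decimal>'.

Read 1: bits[0:9] width=9 -> value=404 (bin 110010100); offset now 9 = byte 1 bit 1; 23 bits remain
Read 2: bits[9:13] width=4 -> value=0 (bin 0000); offset now 13 = byte 1 bit 5; 19 bits remain
Read 3: bits[13:22] width=9 -> value=428 (bin 110101100); offset now 22 = byte 2 bit 6; 10 bits remain
Read 4: bits[22:28] width=6 -> value=32 (bin 100000); offset now 28 = byte 3 bit 4; 4 bits remain
Read 5: bits[28:32] width=4 -> value=3 (bin 0011); offset now 32 = byte 4 bit 0; 0 bits remain

Answer: value=404 offset=9
value=0 offset=13
value=428 offset=22
value=32 offset=28
value=3 offset=32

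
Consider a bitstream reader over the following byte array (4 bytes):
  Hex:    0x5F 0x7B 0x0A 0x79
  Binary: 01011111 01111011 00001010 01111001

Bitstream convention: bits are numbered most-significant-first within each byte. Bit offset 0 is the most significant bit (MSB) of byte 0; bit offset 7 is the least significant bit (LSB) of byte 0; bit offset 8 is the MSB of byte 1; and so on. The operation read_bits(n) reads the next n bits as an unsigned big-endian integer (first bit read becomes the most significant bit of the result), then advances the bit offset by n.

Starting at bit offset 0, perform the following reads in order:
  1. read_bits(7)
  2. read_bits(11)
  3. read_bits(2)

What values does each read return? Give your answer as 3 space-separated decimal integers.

Answer: 47 1516 0

Derivation:
Read 1: bits[0:7] width=7 -> value=47 (bin 0101111); offset now 7 = byte 0 bit 7; 25 bits remain
Read 2: bits[7:18] width=11 -> value=1516 (bin 10111101100); offset now 18 = byte 2 bit 2; 14 bits remain
Read 3: bits[18:20] width=2 -> value=0 (bin 00); offset now 20 = byte 2 bit 4; 12 bits remain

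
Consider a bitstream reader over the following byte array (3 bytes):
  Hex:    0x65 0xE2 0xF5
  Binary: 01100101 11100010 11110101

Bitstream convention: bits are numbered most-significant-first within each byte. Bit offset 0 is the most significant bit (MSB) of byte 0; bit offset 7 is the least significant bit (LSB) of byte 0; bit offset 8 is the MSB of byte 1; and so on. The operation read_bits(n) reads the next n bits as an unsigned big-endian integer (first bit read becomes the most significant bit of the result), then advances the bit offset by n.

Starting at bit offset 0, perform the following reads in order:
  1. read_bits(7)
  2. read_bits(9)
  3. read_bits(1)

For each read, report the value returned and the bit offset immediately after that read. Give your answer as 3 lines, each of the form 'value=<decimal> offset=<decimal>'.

Read 1: bits[0:7] width=7 -> value=50 (bin 0110010); offset now 7 = byte 0 bit 7; 17 bits remain
Read 2: bits[7:16] width=9 -> value=482 (bin 111100010); offset now 16 = byte 2 bit 0; 8 bits remain
Read 3: bits[16:17] width=1 -> value=1 (bin 1); offset now 17 = byte 2 bit 1; 7 bits remain

Answer: value=50 offset=7
value=482 offset=16
value=1 offset=17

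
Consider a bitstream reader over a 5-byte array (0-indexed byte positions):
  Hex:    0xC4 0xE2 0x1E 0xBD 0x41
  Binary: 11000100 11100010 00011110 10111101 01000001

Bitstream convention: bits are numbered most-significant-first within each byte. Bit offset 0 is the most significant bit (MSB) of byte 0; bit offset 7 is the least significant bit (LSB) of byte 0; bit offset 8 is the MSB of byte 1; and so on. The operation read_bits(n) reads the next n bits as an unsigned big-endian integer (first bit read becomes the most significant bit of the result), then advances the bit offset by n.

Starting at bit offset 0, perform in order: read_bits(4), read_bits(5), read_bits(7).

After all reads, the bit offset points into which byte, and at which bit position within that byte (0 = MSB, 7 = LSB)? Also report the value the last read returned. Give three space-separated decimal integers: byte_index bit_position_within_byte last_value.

Read 1: bits[0:4] width=4 -> value=12 (bin 1100); offset now 4 = byte 0 bit 4; 36 bits remain
Read 2: bits[4:9] width=5 -> value=9 (bin 01001); offset now 9 = byte 1 bit 1; 31 bits remain
Read 3: bits[9:16] width=7 -> value=98 (bin 1100010); offset now 16 = byte 2 bit 0; 24 bits remain

Answer: 2 0 98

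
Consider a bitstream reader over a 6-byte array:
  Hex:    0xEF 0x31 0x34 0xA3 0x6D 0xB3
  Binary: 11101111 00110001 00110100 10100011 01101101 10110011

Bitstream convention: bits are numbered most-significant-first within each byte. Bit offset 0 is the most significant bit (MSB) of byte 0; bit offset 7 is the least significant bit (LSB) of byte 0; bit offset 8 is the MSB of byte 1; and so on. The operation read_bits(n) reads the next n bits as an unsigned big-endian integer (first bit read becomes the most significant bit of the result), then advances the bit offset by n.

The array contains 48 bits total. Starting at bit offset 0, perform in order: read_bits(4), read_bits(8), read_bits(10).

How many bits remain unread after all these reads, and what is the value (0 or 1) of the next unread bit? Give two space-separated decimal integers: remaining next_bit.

Read 1: bits[0:4] width=4 -> value=14 (bin 1110); offset now 4 = byte 0 bit 4; 44 bits remain
Read 2: bits[4:12] width=8 -> value=243 (bin 11110011); offset now 12 = byte 1 bit 4; 36 bits remain
Read 3: bits[12:22] width=10 -> value=77 (bin 0001001101); offset now 22 = byte 2 bit 6; 26 bits remain

Answer: 26 0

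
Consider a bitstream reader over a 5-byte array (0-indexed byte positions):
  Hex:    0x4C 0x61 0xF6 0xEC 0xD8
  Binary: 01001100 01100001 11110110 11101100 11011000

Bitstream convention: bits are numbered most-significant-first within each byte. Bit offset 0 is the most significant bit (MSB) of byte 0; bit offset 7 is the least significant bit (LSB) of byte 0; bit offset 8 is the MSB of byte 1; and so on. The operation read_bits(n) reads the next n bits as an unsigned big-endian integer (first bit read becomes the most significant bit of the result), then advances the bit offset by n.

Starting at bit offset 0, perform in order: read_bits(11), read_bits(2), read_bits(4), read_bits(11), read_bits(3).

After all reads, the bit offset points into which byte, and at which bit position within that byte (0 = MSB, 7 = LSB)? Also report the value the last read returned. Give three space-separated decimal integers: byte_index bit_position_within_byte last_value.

Read 1: bits[0:11] width=11 -> value=611 (bin 01001100011); offset now 11 = byte 1 bit 3; 29 bits remain
Read 2: bits[11:13] width=2 -> value=0 (bin 00); offset now 13 = byte 1 bit 5; 27 bits remain
Read 3: bits[13:17] width=4 -> value=3 (bin 0011); offset now 17 = byte 2 bit 1; 23 bits remain
Read 4: bits[17:28] width=11 -> value=1902 (bin 11101101110); offset now 28 = byte 3 bit 4; 12 bits remain
Read 5: bits[28:31] width=3 -> value=6 (bin 110); offset now 31 = byte 3 bit 7; 9 bits remain

Answer: 3 7 6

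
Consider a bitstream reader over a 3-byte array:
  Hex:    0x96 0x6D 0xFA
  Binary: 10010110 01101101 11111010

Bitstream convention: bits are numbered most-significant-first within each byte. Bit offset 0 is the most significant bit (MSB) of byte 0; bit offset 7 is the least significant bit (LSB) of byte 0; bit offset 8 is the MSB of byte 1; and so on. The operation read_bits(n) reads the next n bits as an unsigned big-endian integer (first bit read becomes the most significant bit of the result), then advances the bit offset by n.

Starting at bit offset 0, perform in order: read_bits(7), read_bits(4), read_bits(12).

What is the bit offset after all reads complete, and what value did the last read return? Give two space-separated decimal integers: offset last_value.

Answer: 23 1789

Derivation:
Read 1: bits[0:7] width=7 -> value=75 (bin 1001011); offset now 7 = byte 0 bit 7; 17 bits remain
Read 2: bits[7:11] width=4 -> value=3 (bin 0011); offset now 11 = byte 1 bit 3; 13 bits remain
Read 3: bits[11:23] width=12 -> value=1789 (bin 011011111101); offset now 23 = byte 2 bit 7; 1 bits remain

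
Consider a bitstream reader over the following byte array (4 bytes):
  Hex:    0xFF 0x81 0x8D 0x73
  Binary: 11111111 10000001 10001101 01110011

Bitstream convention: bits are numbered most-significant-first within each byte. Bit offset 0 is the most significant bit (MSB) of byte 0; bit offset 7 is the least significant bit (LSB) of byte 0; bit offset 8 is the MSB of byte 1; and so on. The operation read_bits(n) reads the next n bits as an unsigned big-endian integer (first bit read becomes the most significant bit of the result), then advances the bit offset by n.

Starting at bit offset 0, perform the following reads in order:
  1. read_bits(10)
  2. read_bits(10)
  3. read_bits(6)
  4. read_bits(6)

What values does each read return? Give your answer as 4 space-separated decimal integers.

Answer: 1022 24 53 51

Derivation:
Read 1: bits[0:10] width=10 -> value=1022 (bin 1111111110); offset now 10 = byte 1 bit 2; 22 bits remain
Read 2: bits[10:20] width=10 -> value=24 (bin 0000011000); offset now 20 = byte 2 bit 4; 12 bits remain
Read 3: bits[20:26] width=6 -> value=53 (bin 110101); offset now 26 = byte 3 bit 2; 6 bits remain
Read 4: bits[26:32] width=6 -> value=51 (bin 110011); offset now 32 = byte 4 bit 0; 0 bits remain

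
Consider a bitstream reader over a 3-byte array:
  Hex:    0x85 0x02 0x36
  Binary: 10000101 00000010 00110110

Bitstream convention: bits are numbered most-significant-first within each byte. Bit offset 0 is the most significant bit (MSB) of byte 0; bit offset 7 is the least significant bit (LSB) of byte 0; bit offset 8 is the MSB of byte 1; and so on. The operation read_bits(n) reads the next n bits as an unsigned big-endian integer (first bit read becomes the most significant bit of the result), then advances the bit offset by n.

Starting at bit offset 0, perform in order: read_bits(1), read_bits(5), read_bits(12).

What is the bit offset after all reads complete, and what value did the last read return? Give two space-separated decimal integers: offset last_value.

Read 1: bits[0:1] width=1 -> value=1 (bin 1); offset now 1 = byte 0 bit 1; 23 bits remain
Read 2: bits[1:6] width=5 -> value=1 (bin 00001); offset now 6 = byte 0 bit 6; 18 bits remain
Read 3: bits[6:18] width=12 -> value=1032 (bin 010000001000); offset now 18 = byte 2 bit 2; 6 bits remain

Answer: 18 1032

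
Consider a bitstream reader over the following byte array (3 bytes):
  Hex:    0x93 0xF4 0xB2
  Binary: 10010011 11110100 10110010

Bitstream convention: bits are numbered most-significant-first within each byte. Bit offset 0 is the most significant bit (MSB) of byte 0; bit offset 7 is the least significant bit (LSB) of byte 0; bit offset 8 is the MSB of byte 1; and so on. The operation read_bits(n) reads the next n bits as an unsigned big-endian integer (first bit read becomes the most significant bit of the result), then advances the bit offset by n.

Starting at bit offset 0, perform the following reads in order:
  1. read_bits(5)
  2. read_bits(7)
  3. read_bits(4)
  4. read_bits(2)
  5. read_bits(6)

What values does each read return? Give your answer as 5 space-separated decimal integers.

Answer: 18 63 4 2 50

Derivation:
Read 1: bits[0:5] width=5 -> value=18 (bin 10010); offset now 5 = byte 0 bit 5; 19 bits remain
Read 2: bits[5:12] width=7 -> value=63 (bin 0111111); offset now 12 = byte 1 bit 4; 12 bits remain
Read 3: bits[12:16] width=4 -> value=4 (bin 0100); offset now 16 = byte 2 bit 0; 8 bits remain
Read 4: bits[16:18] width=2 -> value=2 (bin 10); offset now 18 = byte 2 bit 2; 6 bits remain
Read 5: bits[18:24] width=6 -> value=50 (bin 110010); offset now 24 = byte 3 bit 0; 0 bits remain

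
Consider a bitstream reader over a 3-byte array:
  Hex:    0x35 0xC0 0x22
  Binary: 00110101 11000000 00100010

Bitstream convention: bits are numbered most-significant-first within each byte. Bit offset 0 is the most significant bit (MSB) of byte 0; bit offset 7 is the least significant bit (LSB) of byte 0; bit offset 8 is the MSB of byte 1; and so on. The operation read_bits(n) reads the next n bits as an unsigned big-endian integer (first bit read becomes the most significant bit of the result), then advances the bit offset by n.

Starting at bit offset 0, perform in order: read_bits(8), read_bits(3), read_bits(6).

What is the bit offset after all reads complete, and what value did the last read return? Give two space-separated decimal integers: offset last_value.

Answer: 17 0

Derivation:
Read 1: bits[0:8] width=8 -> value=53 (bin 00110101); offset now 8 = byte 1 bit 0; 16 bits remain
Read 2: bits[8:11] width=3 -> value=6 (bin 110); offset now 11 = byte 1 bit 3; 13 bits remain
Read 3: bits[11:17] width=6 -> value=0 (bin 000000); offset now 17 = byte 2 bit 1; 7 bits remain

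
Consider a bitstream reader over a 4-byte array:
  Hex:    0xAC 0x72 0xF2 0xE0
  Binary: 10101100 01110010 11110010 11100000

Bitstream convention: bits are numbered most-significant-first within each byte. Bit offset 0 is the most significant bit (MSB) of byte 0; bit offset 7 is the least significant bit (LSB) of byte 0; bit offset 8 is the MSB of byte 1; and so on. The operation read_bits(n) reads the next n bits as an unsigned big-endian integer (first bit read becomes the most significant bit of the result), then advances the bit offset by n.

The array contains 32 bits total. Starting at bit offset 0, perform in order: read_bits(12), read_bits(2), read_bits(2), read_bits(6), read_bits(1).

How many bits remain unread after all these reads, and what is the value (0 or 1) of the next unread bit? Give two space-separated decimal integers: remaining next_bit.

Read 1: bits[0:12] width=12 -> value=2759 (bin 101011000111); offset now 12 = byte 1 bit 4; 20 bits remain
Read 2: bits[12:14] width=2 -> value=0 (bin 00); offset now 14 = byte 1 bit 6; 18 bits remain
Read 3: bits[14:16] width=2 -> value=2 (bin 10); offset now 16 = byte 2 bit 0; 16 bits remain
Read 4: bits[16:22] width=6 -> value=60 (bin 111100); offset now 22 = byte 2 bit 6; 10 bits remain
Read 5: bits[22:23] width=1 -> value=1 (bin 1); offset now 23 = byte 2 bit 7; 9 bits remain

Answer: 9 0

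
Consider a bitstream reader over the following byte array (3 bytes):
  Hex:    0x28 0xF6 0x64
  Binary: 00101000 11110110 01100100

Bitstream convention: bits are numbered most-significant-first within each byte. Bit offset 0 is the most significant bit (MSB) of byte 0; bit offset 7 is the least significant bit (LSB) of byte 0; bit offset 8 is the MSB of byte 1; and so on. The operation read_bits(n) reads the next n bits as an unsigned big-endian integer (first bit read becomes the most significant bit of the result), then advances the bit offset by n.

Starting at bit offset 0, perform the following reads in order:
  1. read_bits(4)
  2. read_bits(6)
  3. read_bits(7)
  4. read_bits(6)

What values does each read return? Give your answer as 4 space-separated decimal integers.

Read 1: bits[0:4] width=4 -> value=2 (bin 0010); offset now 4 = byte 0 bit 4; 20 bits remain
Read 2: bits[4:10] width=6 -> value=35 (bin 100011); offset now 10 = byte 1 bit 2; 14 bits remain
Read 3: bits[10:17] width=7 -> value=108 (bin 1101100); offset now 17 = byte 2 bit 1; 7 bits remain
Read 4: bits[17:23] width=6 -> value=50 (bin 110010); offset now 23 = byte 2 bit 7; 1 bits remain

Answer: 2 35 108 50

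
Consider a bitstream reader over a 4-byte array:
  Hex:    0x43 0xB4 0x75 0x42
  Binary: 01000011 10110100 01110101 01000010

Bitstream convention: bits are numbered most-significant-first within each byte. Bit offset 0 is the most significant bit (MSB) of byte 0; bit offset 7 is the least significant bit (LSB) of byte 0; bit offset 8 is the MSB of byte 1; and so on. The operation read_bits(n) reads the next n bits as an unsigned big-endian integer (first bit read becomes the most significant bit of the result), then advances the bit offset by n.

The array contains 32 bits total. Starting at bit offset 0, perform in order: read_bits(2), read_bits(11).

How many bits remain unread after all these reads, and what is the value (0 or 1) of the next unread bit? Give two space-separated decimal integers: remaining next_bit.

Answer: 19 1

Derivation:
Read 1: bits[0:2] width=2 -> value=1 (bin 01); offset now 2 = byte 0 bit 2; 30 bits remain
Read 2: bits[2:13] width=11 -> value=118 (bin 00001110110); offset now 13 = byte 1 bit 5; 19 bits remain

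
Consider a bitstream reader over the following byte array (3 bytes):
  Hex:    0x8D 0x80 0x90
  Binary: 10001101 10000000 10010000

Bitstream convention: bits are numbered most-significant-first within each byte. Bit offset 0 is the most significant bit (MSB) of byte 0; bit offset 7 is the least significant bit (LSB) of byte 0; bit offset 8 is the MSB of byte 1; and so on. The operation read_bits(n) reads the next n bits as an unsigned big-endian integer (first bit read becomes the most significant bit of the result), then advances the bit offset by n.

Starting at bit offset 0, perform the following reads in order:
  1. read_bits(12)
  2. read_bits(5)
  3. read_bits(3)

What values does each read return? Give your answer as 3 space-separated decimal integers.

Read 1: bits[0:12] width=12 -> value=2264 (bin 100011011000); offset now 12 = byte 1 bit 4; 12 bits remain
Read 2: bits[12:17] width=5 -> value=1 (bin 00001); offset now 17 = byte 2 bit 1; 7 bits remain
Read 3: bits[17:20] width=3 -> value=1 (bin 001); offset now 20 = byte 2 bit 4; 4 bits remain

Answer: 2264 1 1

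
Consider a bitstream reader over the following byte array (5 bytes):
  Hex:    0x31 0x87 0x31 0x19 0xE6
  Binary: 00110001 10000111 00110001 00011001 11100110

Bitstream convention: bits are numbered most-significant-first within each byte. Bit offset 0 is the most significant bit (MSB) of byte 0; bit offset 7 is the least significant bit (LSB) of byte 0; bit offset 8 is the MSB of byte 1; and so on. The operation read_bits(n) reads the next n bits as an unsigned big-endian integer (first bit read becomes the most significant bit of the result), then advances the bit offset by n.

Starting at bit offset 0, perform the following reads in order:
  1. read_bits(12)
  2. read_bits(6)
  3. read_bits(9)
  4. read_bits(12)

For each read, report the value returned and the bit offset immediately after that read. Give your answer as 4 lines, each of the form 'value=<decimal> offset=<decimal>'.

Read 1: bits[0:12] width=12 -> value=792 (bin 001100011000); offset now 12 = byte 1 bit 4; 28 bits remain
Read 2: bits[12:18] width=6 -> value=28 (bin 011100); offset now 18 = byte 2 bit 2; 22 bits remain
Read 3: bits[18:27] width=9 -> value=392 (bin 110001000); offset now 27 = byte 3 bit 3; 13 bits remain
Read 4: bits[27:39] width=12 -> value=3315 (bin 110011110011); offset now 39 = byte 4 bit 7; 1 bits remain

Answer: value=792 offset=12
value=28 offset=18
value=392 offset=27
value=3315 offset=39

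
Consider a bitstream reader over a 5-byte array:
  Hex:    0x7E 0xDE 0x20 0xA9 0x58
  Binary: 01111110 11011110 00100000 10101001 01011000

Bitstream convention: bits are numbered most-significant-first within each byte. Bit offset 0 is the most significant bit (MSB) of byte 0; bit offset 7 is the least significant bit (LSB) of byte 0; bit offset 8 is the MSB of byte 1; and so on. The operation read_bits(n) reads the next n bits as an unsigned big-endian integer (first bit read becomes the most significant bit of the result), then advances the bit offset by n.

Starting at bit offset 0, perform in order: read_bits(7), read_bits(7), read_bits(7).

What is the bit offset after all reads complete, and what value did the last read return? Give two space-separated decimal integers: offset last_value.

Answer: 21 68

Derivation:
Read 1: bits[0:7] width=7 -> value=63 (bin 0111111); offset now 7 = byte 0 bit 7; 33 bits remain
Read 2: bits[7:14] width=7 -> value=55 (bin 0110111); offset now 14 = byte 1 bit 6; 26 bits remain
Read 3: bits[14:21] width=7 -> value=68 (bin 1000100); offset now 21 = byte 2 bit 5; 19 bits remain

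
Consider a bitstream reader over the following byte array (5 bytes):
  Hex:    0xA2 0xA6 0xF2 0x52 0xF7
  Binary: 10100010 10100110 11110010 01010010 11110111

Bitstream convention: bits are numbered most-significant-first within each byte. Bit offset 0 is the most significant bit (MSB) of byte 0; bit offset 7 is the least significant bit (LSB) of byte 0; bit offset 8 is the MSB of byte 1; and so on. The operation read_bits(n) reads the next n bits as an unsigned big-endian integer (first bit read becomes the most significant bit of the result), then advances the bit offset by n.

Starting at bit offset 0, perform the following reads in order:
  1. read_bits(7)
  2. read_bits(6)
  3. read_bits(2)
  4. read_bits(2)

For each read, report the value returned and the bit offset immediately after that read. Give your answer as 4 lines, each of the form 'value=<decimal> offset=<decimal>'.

Read 1: bits[0:7] width=7 -> value=81 (bin 1010001); offset now 7 = byte 0 bit 7; 33 bits remain
Read 2: bits[7:13] width=6 -> value=20 (bin 010100); offset now 13 = byte 1 bit 5; 27 bits remain
Read 3: bits[13:15] width=2 -> value=3 (bin 11); offset now 15 = byte 1 bit 7; 25 bits remain
Read 4: bits[15:17] width=2 -> value=1 (bin 01); offset now 17 = byte 2 bit 1; 23 bits remain

Answer: value=81 offset=7
value=20 offset=13
value=3 offset=15
value=1 offset=17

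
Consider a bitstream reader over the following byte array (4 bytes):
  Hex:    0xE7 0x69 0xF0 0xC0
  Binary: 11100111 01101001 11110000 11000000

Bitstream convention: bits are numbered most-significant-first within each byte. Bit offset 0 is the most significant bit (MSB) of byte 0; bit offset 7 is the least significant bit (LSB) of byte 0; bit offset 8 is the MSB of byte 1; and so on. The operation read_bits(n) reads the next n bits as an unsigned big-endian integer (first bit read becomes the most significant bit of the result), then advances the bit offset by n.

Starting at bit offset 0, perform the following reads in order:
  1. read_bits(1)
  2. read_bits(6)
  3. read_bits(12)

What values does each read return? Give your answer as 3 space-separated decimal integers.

Answer: 1 51 2895

Derivation:
Read 1: bits[0:1] width=1 -> value=1 (bin 1); offset now 1 = byte 0 bit 1; 31 bits remain
Read 2: bits[1:7] width=6 -> value=51 (bin 110011); offset now 7 = byte 0 bit 7; 25 bits remain
Read 3: bits[7:19] width=12 -> value=2895 (bin 101101001111); offset now 19 = byte 2 bit 3; 13 bits remain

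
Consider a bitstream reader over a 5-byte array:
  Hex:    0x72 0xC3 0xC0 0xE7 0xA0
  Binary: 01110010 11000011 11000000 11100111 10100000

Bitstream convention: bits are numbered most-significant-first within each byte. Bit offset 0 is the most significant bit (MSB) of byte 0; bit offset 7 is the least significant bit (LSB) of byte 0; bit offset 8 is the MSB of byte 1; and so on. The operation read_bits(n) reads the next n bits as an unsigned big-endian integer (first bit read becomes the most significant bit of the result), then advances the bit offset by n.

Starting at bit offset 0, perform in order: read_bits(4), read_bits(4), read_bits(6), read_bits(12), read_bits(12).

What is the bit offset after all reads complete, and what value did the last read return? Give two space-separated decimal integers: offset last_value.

Read 1: bits[0:4] width=4 -> value=7 (bin 0111); offset now 4 = byte 0 bit 4; 36 bits remain
Read 2: bits[4:8] width=4 -> value=2 (bin 0010); offset now 8 = byte 1 bit 0; 32 bits remain
Read 3: bits[8:14] width=6 -> value=48 (bin 110000); offset now 14 = byte 1 bit 6; 26 bits remain
Read 4: bits[14:26] width=12 -> value=3843 (bin 111100000011); offset now 26 = byte 3 bit 2; 14 bits remain
Read 5: bits[26:38] width=12 -> value=2536 (bin 100111101000); offset now 38 = byte 4 bit 6; 2 bits remain

Answer: 38 2536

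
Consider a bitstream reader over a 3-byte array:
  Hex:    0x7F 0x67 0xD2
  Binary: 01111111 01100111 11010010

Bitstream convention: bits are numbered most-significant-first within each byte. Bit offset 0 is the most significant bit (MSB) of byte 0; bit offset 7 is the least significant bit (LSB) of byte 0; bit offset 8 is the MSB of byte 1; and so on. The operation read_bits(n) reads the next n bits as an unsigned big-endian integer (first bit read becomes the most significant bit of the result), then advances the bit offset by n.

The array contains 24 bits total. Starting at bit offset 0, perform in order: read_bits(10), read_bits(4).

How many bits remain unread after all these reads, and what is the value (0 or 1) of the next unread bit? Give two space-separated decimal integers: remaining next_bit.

Answer: 10 1

Derivation:
Read 1: bits[0:10] width=10 -> value=509 (bin 0111111101); offset now 10 = byte 1 bit 2; 14 bits remain
Read 2: bits[10:14] width=4 -> value=9 (bin 1001); offset now 14 = byte 1 bit 6; 10 bits remain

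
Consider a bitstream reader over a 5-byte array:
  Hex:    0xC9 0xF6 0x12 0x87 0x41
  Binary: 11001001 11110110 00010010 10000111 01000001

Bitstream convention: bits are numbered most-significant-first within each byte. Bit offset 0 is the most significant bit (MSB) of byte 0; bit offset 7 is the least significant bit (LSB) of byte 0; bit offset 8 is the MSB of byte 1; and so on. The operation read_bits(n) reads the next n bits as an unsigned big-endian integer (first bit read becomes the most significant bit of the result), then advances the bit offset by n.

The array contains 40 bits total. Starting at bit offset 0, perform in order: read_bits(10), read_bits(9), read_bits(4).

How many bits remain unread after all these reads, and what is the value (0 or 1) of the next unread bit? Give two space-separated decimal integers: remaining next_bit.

Read 1: bits[0:10] width=10 -> value=807 (bin 1100100111); offset now 10 = byte 1 bit 2; 30 bits remain
Read 2: bits[10:19] width=9 -> value=432 (bin 110110000); offset now 19 = byte 2 bit 3; 21 bits remain
Read 3: bits[19:23] width=4 -> value=9 (bin 1001); offset now 23 = byte 2 bit 7; 17 bits remain

Answer: 17 0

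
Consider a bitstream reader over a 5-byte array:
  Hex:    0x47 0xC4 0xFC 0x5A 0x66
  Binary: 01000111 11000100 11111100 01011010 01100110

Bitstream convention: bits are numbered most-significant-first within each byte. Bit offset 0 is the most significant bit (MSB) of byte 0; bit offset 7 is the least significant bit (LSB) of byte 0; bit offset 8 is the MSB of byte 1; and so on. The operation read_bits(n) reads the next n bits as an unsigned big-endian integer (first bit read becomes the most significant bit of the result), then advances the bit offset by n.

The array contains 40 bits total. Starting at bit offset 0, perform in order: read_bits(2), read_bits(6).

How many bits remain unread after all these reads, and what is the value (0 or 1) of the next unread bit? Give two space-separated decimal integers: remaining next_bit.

Answer: 32 1

Derivation:
Read 1: bits[0:2] width=2 -> value=1 (bin 01); offset now 2 = byte 0 bit 2; 38 bits remain
Read 2: bits[2:8] width=6 -> value=7 (bin 000111); offset now 8 = byte 1 bit 0; 32 bits remain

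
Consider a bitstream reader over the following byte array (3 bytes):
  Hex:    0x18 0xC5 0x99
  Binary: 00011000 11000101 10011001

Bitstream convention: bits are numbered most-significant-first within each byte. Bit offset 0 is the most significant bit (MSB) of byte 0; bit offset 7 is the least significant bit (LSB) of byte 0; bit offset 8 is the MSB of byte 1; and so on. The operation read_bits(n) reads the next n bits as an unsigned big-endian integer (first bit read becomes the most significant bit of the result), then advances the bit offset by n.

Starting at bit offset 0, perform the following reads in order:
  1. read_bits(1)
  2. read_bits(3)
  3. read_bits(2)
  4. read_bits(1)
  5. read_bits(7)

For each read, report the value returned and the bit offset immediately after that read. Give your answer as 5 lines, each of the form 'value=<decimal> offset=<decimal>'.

Read 1: bits[0:1] width=1 -> value=0 (bin 0); offset now 1 = byte 0 bit 1; 23 bits remain
Read 2: bits[1:4] width=3 -> value=1 (bin 001); offset now 4 = byte 0 bit 4; 20 bits remain
Read 3: bits[4:6] width=2 -> value=2 (bin 10); offset now 6 = byte 0 bit 6; 18 bits remain
Read 4: bits[6:7] width=1 -> value=0 (bin 0); offset now 7 = byte 0 bit 7; 17 bits remain
Read 5: bits[7:14] width=7 -> value=49 (bin 0110001); offset now 14 = byte 1 bit 6; 10 bits remain

Answer: value=0 offset=1
value=1 offset=4
value=2 offset=6
value=0 offset=7
value=49 offset=14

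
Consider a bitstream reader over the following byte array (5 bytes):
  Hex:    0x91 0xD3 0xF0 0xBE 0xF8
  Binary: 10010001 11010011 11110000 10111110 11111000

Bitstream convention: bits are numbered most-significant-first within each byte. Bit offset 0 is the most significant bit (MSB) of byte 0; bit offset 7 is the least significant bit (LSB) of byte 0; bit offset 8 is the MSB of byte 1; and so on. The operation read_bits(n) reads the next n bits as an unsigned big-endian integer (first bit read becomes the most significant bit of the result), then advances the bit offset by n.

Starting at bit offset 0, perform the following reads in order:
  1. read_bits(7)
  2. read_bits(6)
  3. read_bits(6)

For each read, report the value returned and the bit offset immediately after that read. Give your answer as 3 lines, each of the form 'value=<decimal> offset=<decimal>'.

Read 1: bits[0:7] width=7 -> value=72 (bin 1001000); offset now 7 = byte 0 bit 7; 33 bits remain
Read 2: bits[7:13] width=6 -> value=58 (bin 111010); offset now 13 = byte 1 bit 5; 27 bits remain
Read 3: bits[13:19] width=6 -> value=31 (bin 011111); offset now 19 = byte 2 bit 3; 21 bits remain

Answer: value=72 offset=7
value=58 offset=13
value=31 offset=19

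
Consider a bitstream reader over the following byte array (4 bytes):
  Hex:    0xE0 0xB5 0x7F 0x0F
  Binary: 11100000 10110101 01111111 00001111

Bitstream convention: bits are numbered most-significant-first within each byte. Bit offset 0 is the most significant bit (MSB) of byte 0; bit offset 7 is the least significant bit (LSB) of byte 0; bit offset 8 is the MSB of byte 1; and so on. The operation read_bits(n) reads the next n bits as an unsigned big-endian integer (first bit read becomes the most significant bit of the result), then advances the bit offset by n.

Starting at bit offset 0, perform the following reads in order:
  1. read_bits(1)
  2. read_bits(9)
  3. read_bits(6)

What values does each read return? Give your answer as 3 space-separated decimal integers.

Answer: 1 386 53

Derivation:
Read 1: bits[0:1] width=1 -> value=1 (bin 1); offset now 1 = byte 0 bit 1; 31 bits remain
Read 2: bits[1:10] width=9 -> value=386 (bin 110000010); offset now 10 = byte 1 bit 2; 22 bits remain
Read 3: bits[10:16] width=6 -> value=53 (bin 110101); offset now 16 = byte 2 bit 0; 16 bits remain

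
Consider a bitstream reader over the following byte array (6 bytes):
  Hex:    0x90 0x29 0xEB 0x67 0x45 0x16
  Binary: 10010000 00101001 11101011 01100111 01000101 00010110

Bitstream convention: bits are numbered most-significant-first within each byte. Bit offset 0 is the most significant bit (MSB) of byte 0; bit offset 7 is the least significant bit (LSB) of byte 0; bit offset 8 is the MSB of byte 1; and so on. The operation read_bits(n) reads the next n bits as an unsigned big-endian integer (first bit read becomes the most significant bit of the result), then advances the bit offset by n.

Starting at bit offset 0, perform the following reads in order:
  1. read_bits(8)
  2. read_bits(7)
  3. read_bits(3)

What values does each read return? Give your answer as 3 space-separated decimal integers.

Read 1: bits[0:8] width=8 -> value=144 (bin 10010000); offset now 8 = byte 1 bit 0; 40 bits remain
Read 2: bits[8:15] width=7 -> value=20 (bin 0010100); offset now 15 = byte 1 bit 7; 33 bits remain
Read 3: bits[15:18] width=3 -> value=7 (bin 111); offset now 18 = byte 2 bit 2; 30 bits remain

Answer: 144 20 7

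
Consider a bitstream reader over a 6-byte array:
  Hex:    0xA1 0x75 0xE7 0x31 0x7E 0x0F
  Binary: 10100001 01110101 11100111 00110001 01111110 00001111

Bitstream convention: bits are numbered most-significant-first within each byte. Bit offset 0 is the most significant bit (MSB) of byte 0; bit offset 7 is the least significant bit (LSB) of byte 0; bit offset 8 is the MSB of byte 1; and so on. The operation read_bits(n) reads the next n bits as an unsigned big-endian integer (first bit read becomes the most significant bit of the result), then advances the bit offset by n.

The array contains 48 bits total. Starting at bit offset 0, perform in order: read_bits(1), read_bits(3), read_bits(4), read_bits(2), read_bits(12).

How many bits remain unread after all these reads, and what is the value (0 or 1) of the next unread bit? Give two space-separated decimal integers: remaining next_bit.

Read 1: bits[0:1] width=1 -> value=1 (bin 1); offset now 1 = byte 0 bit 1; 47 bits remain
Read 2: bits[1:4] width=3 -> value=2 (bin 010); offset now 4 = byte 0 bit 4; 44 bits remain
Read 3: bits[4:8] width=4 -> value=1 (bin 0001); offset now 8 = byte 1 bit 0; 40 bits remain
Read 4: bits[8:10] width=2 -> value=1 (bin 01); offset now 10 = byte 1 bit 2; 38 bits remain
Read 5: bits[10:22] width=12 -> value=3449 (bin 110101111001); offset now 22 = byte 2 bit 6; 26 bits remain

Answer: 26 1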